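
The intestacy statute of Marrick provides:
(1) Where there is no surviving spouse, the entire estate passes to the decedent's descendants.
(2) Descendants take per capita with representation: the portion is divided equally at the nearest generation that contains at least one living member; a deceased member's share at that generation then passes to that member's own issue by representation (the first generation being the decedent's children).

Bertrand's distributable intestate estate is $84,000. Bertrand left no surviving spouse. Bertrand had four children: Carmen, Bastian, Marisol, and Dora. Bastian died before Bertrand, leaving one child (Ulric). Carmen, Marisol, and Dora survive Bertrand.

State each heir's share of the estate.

Carmen: $21,000; Ulric: $21,000; Marisol: $21,000; Dora: $21,000

The entire $84,000 passes to the descendants.
That amount ($84,000) is divided into 4 shares of $21,000: Carmen, Marisol, and Dora each take $21,000; Bastian's $21,000 share passes to Bastian's issue.
Bastian's share ($21,000) passes entirely to Ulric.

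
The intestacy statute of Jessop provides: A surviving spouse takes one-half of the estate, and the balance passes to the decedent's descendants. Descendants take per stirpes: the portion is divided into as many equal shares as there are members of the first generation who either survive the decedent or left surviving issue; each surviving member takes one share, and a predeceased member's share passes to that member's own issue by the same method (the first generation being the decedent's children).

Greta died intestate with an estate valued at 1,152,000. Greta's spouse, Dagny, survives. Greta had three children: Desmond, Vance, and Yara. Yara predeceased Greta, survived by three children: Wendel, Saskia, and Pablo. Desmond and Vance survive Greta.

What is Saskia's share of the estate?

Dagny takes one-half of 1,152,000 = 576,000. The remaining 576,000 passes to the descendants.
The descendants' portion (576,000) is divided into 3 shares of 192,000: Desmond and Vance each take 192,000; Yara's 192,000 share passes to Yara's issue.
Yara's share (192,000) is divided into 3 shares of 64,000: Wendel, Saskia, and Pablo each take 64,000.

Saskia receives 64,000.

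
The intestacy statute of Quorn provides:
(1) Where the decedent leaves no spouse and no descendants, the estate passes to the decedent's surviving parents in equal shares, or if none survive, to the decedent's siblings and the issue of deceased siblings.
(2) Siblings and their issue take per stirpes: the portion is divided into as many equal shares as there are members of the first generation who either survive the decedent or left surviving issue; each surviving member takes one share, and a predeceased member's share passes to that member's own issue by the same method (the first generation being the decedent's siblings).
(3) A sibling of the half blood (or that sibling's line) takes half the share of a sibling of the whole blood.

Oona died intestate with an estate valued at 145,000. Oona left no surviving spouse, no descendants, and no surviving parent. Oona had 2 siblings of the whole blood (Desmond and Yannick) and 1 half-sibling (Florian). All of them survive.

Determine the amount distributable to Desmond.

Desmond receives 58,000.

The entire 145,000 passes to the siblings and their issue.
Counting each half-blood sibling's line as half a unit, there are 5/2 units in 145,000, so one unit is 58,000. Whole-blood lines (Desmond and Yannick) take 58,000 each; half-blood lines (Florian) take 29,000 each.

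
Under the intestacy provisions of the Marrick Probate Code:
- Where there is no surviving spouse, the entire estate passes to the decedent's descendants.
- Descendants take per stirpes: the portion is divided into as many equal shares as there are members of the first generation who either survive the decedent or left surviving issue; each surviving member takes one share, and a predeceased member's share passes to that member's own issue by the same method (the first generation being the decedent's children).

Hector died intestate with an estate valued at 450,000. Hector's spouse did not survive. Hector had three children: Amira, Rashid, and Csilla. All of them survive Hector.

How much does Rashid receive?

Rashid receives 150,000.

The entire 450,000 passes to the descendants.
That amount (450,000) is divided into 3 shares of 150,000: Amira, Rashid, and Csilla each take 150,000.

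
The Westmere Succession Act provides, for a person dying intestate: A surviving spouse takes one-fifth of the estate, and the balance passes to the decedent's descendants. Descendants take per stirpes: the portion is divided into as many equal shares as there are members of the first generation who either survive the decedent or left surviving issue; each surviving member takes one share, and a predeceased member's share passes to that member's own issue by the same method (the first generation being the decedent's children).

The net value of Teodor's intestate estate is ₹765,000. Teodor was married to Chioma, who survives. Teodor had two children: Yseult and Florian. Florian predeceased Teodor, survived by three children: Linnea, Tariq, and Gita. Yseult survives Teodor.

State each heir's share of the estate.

Chioma takes one-fifth of ₹765,000 = ₹153,000. The remaining ₹612,000 passes to the descendants.
The descendants' portion (₹612,000) is divided into 2 shares of ₹306,000: Yseult takes ₹306,000; Florian's ₹306,000 share passes to Florian's issue.
Florian's share (₹306,000) is divided into 3 shares of ₹102,000: Linnea, Tariq, and Gita each take ₹102,000.

Chioma: ₹153,000; Yseult: ₹306,000; Linnea: ₹102,000; Tariq: ₹102,000; Gita: ₹102,000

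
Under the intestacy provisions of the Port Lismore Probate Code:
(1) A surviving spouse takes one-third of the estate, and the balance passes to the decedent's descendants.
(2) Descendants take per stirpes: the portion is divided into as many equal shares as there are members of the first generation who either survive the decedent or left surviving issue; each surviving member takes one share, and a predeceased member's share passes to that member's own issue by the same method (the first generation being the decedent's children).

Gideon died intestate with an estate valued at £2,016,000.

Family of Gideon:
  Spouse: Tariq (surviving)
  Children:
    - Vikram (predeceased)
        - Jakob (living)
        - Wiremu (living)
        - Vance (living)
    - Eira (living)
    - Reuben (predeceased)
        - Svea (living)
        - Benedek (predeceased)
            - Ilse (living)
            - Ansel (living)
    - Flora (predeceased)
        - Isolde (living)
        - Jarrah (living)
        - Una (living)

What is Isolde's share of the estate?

Isolde receives £112,000.

Tariq takes one-third of £2,016,000 = £672,000. The remaining £1,344,000 passes to the descendants.
The descendants' portion (£1,344,000) is divided into 4 shares of £336,000: Eira takes £336,000; Vikram's £336,000 share passes to Vikram's issue; Reuben's £336,000 share passes to Reuben's issue; Flora's £336,000 share passes to Flora's issue.
Vikram's share (£336,000) is divided into 3 shares of £112,000: Jakob, Wiremu, and Vance each take £112,000.
Reuben's share (£336,000) is divided into 2 shares of £168,000: Svea takes £168,000; Benedek's £168,000 share passes to Benedek's issue.
Benedek's share (£168,000) is divided into 2 shares of £84,000: Ilse and Ansel each take £84,000.
Flora's share (£336,000) is divided into 3 shares of £112,000: Isolde, Jarrah, and Una each take £112,000.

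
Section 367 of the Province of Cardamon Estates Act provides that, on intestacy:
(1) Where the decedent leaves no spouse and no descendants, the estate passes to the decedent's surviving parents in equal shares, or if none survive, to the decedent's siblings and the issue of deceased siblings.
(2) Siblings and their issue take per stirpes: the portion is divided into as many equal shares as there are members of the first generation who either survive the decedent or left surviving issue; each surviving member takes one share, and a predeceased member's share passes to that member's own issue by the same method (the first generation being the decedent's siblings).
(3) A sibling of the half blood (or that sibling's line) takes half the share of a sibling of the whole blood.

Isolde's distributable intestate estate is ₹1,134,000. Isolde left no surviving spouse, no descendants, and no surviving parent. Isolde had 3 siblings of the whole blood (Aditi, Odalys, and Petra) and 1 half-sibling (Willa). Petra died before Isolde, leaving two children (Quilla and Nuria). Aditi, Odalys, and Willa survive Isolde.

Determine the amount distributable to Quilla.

Quilla receives ₹162,000.

The entire ₹1,134,000 passes to the siblings and their issue.
Counting each half-blood sibling's line as half a unit, there are 7/2 units in ₹1,134,000, so one unit is ₹324,000. Whole-blood lines (Aditi, Odalys, and Petra) take ₹324,000 each; half-blood lines (Willa) take ₹162,000 each.
Petra's share (₹324,000) is divided into 2 shares of ₹162,000: Quilla and Nuria each take ₹162,000.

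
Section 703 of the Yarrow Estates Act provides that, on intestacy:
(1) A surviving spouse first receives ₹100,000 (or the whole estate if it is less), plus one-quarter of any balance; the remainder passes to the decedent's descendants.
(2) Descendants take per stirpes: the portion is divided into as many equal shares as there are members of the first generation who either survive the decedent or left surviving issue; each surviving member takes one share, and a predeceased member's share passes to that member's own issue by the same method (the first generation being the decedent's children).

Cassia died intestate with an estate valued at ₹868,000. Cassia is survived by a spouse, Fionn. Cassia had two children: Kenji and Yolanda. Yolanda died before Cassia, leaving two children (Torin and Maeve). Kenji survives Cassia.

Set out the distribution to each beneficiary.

Fionn: ₹292,000; Kenji: ₹288,000; Torin: ₹144,000; Maeve: ₹144,000

Fionn first takes ₹100,000, leaving a balance of ₹768,000. Fionn then takes one-quarter of the balance (₹192,000), for a total of ₹292,000. The remaining ₹576,000 passes to the descendants.
The descendants' portion (₹576,000) is divided into 2 shares of ₹288,000: Kenji takes ₹288,000; Yolanda's ₹288,000 share passes to Yolanda's issue.
Yolanda's share (₹288,000) is divided into 2 shares of ₹144,000: Torin and Maeve each take ₹144,000.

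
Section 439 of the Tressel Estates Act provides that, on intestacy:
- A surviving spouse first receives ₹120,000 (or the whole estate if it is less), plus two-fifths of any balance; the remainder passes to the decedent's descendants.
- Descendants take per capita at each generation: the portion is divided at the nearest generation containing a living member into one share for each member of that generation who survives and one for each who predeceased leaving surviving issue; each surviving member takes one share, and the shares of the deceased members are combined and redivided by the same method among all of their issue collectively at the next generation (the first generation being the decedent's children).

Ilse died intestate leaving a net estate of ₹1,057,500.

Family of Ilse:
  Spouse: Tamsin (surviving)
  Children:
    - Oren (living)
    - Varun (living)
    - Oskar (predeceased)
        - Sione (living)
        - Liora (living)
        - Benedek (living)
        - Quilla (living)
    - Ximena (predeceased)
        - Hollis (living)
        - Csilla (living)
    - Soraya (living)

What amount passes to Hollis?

Hollis receives ₹37,500.

Tamsin first takes ₹120,000, leaving a balance of ₹937,500. Tamsin then takes two-fifths of the balance (₹375,000), for a total of ₹495,000. The remaining ₹562,500 passes to the descendants.
The descendants' portion (₹562,500) is divided at the children's generation into 5 shares of ₹112,500. Oren, Varun, and Soraya each take ₹112,500. The 2 shares of the deceased (Oskar and Ximena) are combined into a pool of ₹225,000.
That pool (₹225,000) is divided at the grandchildren's generation equally among Sione, Liora, Benedek, Quilla, Hollis, and Csilla: ₹37,500 each.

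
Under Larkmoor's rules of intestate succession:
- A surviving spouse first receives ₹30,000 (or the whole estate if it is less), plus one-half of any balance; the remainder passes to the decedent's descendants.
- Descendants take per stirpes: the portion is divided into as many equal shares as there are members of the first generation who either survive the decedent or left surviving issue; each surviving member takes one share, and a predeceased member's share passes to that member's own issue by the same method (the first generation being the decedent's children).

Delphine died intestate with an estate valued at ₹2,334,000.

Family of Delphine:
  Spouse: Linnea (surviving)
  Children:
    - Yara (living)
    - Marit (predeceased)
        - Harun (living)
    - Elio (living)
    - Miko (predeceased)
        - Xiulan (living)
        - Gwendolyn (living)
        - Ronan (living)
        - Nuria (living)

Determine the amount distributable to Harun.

Linnea first takes ₹30,000, leaving a balance of ₹2,304,000. Linnea then takes one-half of the balance (₹1,152,000), for a total of ₹1,182,000. The remaining ₹1,152,000 passes to the descendants.
The descendants' portion (₹1,152,000) is divided into 4 shares of ₹288,000: Yara and Elio each take ₹288,000; Marit's ₹288,000 share passes to Marit's issue; Miko's ₹288,000 share passes to Miko's issue.
Marit's share (₹288,000) passes entirely to Harun.
Miko's share (₹288,000) is divided into 4 shares of ₹72,000: Xiulan, Gwendolyn, Ronan, and Nuria each take ₹72,000.

Harun receives ₹288,000.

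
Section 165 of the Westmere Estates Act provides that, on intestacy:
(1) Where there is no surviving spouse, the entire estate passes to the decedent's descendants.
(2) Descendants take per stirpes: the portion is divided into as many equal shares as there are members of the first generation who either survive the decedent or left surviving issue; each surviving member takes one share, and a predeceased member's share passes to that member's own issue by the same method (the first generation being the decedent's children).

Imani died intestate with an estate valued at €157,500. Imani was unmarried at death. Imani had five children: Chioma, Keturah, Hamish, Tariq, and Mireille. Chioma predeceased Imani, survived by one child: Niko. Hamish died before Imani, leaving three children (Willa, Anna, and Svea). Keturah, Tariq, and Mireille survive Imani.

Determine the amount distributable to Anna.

Anna receives €10,500.

The entire €157,500 passes to the descendants.
That amount (€157,500) is divided into 5 shares of €31,500: Keturah, Tariq, and Mireille each take €31,500; Chioma's €31,500 share passes to Chioma's issue; Hamish's €31,500 share passes to Hamish's issue.
Chioma's share (€31,500) passes entirely to Niko.
Hamish's share (€31,500) is divided into 3 shares of €10,500: Willa, Anna, and Svea each take €10,500.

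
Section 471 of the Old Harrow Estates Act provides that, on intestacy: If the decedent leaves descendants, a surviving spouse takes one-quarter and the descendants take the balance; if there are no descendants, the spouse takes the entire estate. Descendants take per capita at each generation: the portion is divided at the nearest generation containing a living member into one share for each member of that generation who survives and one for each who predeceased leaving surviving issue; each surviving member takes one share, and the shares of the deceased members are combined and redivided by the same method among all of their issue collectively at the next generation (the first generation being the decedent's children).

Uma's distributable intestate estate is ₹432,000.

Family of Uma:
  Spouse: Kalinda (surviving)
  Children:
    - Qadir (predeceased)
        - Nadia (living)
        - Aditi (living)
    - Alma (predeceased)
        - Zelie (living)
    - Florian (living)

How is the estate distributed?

Kalinda: ₹108,000; Nadia: ₹72,000; Aditi: ₹72,000; Zelie: ₹72,000; Florian: ₹108,000

Kalinda takes one-quarter of ₹432,000 = ₹108,000. The remaining ₹324,000 passes to the descendants.
The descendants' portion (₹324,000) is divided at the children's generation into 3 shares of ₹108,000. Florian takes ₹108,000. The 2 shares of the deceased (Qadir and Alma) are combined into a pool of ₹216,000.
That pool (₹216,000) is divided at the grandchildren's generation equally among Nadia, Aditi, and Zelie: ₹72,000 each.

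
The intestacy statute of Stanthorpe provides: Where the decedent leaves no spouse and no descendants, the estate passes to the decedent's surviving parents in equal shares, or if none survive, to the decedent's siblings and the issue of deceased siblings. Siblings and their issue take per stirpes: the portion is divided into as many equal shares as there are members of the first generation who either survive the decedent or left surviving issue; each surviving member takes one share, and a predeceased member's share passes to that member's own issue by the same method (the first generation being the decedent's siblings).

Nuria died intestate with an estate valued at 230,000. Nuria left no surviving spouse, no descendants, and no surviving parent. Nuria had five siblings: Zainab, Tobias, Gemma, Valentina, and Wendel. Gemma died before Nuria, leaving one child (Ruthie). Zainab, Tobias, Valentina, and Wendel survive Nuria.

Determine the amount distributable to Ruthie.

Ruthie receives 46,000.

The entire 230,000 passes to the siblings and their issue.
That amount (230,000) is divided into 5 shares of 46,000: Zainab, Tobias, Valentina, and Wendel each take 46,000; Gemma's 46,000 share passes to Gemma's issue.
Gemma's share (46,000) passes entirely to Ruthie.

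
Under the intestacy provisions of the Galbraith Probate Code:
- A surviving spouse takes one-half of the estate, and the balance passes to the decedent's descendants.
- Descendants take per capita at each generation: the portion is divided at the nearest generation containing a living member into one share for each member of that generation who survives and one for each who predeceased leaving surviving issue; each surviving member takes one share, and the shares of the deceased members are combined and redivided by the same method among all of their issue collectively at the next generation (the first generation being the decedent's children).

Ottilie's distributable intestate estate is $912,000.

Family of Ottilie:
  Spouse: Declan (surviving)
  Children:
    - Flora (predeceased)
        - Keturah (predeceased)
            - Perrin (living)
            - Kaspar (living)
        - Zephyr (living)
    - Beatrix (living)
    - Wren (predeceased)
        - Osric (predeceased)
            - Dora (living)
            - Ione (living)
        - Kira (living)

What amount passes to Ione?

Ione receives $38,000.

Declan takes one-half of $912,000 = $456,000. The remaining $456,000 passes to the descendants.
The descendants' portion ($456,000) is divided at the children's generation into 3 shares of $152,000. Beatrix takes $152,000. The 2 shares of the deceased (Flora and Wren) are combined into a pool of $304,000.
That pool ($304,000) is divided at the grandchildren's generation into 4 shares of $76,000. Zephyr and Kira each take $76,000. The 2 shares of the deceased (Keturah and Osric) are combined into a pool of $152,000.
That pool ($152,000) is divided at the great-grandchildren's generation equally among Perrin, Kaspar, Dora, and Ione: $38,000 each.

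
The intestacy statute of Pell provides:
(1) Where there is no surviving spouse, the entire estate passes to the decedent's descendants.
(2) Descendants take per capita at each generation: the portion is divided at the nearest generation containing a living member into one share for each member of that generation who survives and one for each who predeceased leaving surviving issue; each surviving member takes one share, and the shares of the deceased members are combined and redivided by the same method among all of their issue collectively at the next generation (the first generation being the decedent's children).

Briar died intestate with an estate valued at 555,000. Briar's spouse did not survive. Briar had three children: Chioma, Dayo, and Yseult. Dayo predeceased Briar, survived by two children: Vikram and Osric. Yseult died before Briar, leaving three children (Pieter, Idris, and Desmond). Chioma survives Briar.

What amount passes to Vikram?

The entire 555,000 passes to the descendants.
That amount (555,000) is divided at the children's generation into 3 shares of 185,000. Chioma takes 185,000. The 2 shares of the deceased (Dayo and Yseult) are combined into a pool of 370,000.
That pool (370,000) is divided at the grandchildren's generation equally among Vikram, Osric, Pieter, Idris, and Desmond: 74,000 each.

Vikram receives 74,000.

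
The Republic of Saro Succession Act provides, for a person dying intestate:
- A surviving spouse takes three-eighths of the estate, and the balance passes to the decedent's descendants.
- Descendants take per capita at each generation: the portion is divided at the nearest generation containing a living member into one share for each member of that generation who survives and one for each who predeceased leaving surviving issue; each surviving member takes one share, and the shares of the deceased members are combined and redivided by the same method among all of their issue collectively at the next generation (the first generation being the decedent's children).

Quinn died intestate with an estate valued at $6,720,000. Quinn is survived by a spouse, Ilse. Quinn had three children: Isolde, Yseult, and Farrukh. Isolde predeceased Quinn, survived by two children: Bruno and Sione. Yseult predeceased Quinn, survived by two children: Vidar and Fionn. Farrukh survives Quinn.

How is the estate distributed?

Ilse: $2,520,000; Bruno: $700,000; Sione: $700,000; Vidar: $700,000; Fionn: $700,000; Farrukh: $1,400,000

Ilse takes three-eighths of $6,720,000 = $2,520,000. The remaining $4,200,000 passes to the descendants.
The descendants' portion ($4,200,000) is divided at the children's generation into 3 shares of $1,400,000. Farrukh takes $1,400,000. The 2 shares of the deceased (Isolde and Yseult) are combined into a pool of $2,800,000.
That pool ($2,800,000) is divided at the grandchildren's generation equally among Bruno, Sione, Vidar, and Fionn: $700,000 each.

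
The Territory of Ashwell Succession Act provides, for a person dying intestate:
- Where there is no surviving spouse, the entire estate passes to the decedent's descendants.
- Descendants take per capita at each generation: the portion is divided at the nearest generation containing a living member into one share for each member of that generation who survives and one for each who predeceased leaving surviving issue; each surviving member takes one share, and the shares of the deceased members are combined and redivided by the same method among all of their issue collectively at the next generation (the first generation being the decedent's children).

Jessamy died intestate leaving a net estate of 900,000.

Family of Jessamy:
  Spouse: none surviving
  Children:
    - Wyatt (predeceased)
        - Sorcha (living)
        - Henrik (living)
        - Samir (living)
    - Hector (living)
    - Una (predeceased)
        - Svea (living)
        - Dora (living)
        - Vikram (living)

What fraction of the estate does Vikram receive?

Vikram receives 1/9 of the estate.

The entire 900,000 passes to the descendants.
That amount (900,000) is divided at the children's generation into 3 shares of 300,000. Hector takes 300,000. The 2 shares of the deceased (Wyatt and Una) are combined into a pool of 600,000.
That pool (600,000) is divided at the grandchildren's generation equally among Sorcha, Henrik, Samir, Svea, Dora, and Vikram: 100,000 each.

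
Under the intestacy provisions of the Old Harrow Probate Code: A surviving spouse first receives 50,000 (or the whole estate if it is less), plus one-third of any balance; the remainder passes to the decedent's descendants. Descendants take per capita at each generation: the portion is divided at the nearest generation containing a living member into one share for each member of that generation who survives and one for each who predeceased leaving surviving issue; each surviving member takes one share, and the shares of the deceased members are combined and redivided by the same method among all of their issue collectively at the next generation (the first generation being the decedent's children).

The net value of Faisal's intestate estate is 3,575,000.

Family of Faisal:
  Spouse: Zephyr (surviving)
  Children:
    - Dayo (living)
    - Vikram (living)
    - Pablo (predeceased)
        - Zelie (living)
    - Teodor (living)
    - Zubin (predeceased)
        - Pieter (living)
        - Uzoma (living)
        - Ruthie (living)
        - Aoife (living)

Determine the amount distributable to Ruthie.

Zephyr first takes 50,000, leaving a balance of 3,525,000. Zephyr then takes one-third of the balance (1,175,000), for a total of 1,225,000. The remaining 2,350,000 passes to the descendants.
The descendants' portion (2,350,000) is divided at the children's generation into 5 shares of 470,000. Dayo, Vikram, and Teodor each take 470,000. The 2 shares of the deceased (Pablo and Zubin) are combined into a pool of 940,000.
That pool (940,000) is divided at the grandchildren's generation equally among Zelie, Pieter, Uzoma, Ruthie, and Aoife: 188,000 each.

Ruthie receives 188,000.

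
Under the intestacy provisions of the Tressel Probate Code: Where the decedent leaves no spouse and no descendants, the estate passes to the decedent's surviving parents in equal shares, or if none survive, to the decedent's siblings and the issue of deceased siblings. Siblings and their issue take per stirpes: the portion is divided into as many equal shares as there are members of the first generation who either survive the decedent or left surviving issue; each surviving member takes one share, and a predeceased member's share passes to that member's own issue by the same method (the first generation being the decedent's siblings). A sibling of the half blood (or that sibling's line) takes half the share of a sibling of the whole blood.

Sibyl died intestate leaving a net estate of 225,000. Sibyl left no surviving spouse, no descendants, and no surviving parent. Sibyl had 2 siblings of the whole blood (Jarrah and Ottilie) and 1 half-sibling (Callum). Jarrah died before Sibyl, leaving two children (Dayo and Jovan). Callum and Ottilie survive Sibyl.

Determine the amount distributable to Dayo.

The entire 225,000 passes to the siblings and their issue.
Counting each half-blood sibling's line as half a unit, there are 5/2 units in 225,000, so one unit is 90,000. Whole-blood lines (Jarrah and Ottilie) take 90,000 each; half-blood lines (Callum) take 45,000 each.
Jarrah's share (90,000) is divided into 2 shares of 45,000: Dayo and Jovan each take 45,000.

Dayo receives 45,000.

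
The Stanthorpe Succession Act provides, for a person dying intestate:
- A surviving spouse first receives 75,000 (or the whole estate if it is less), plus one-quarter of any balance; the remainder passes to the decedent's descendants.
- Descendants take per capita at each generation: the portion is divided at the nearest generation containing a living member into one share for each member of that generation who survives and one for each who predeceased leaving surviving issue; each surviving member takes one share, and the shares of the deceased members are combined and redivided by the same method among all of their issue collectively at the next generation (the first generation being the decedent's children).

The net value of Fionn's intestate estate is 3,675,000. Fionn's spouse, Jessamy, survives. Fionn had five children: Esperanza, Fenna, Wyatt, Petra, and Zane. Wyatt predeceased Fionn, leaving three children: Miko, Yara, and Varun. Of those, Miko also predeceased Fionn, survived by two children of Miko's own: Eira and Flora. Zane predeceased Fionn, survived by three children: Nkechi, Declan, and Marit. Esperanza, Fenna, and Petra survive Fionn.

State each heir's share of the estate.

Jessamy: 975,000; Esperanza: 540,000; Fenna: 540,000; Eira: 90,000; Flora: 90,000; Yara: 180,000; Varun: 180,000; Petra: 540,000; Nkechi: 180,000; Declan: 180,000; Marit: 180,000

Jessamy first takes 75,000, leaving a balance of 3,600,000. Jessamy then takes one-quarter of the balance (900,000), for a total of 975,000. The remaining 2,700,000 passes to the descendants.
The descendants' portion (2,700,000) is divided at the children's generation into 5 shares of 540,000. Esperanza, Fenna, and Petra each take 540,000. The 2 shares of the deceased (Wyatt and Zane) are combined into a pool of 1,080,000.
That pool (1,080,000) is divided at the grandchildren's generation into 6 shares of 180,000. Yara, Varun, Nkechi, Declan, and Marit each take 180,000. The remaining share for the deceased Miko (180,000) is carried to the next generation.
That pool (180,000) is divided at the great-grandchildren's generation equally among Eira and Flora: 90,000 each.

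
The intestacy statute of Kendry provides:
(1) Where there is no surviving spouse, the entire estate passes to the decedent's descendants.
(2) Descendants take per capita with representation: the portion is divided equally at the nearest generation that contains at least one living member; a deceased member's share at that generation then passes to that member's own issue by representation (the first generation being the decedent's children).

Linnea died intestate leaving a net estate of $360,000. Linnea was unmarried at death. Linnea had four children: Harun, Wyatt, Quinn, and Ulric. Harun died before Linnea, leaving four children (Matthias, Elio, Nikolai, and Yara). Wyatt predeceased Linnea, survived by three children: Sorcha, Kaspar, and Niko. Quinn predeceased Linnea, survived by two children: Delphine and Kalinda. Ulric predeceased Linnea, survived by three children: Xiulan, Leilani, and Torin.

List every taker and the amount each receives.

Matthias: $30,000; Elio: $30,000; Nikolai: $30,000; Yara: $30,000; Sorcha: $30,000; Kaspar: $30,000; Niko: $30,000; Delphine: $30,000; Kalinda: $30,000; Xiulan: $30,000; Leilani: $30,000; Torin: $30,000

The entire $360,000 passes to the descendants.
No child survives, so the initial division is made at the grandchildren's generation.
That amount ($360,000) is divided into 12 shares of $30,000: Matthias, Elio, Nikolai, Yara, Sorcha, Kaspar, Niko, Delphine, Kalinda, Xiulan, Leilani, and Torin each take $30,000.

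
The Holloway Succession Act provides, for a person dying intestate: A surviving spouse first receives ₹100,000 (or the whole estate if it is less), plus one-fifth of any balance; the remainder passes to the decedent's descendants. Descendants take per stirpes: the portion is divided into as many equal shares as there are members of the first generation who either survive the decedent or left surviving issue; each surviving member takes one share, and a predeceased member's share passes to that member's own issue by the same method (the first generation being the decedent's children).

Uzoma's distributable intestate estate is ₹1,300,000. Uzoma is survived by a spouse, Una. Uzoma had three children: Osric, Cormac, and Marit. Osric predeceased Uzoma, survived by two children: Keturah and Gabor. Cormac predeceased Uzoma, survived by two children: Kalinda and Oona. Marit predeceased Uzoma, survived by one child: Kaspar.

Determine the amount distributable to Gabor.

Una first takes ₹100,000, leaving a balance of ₹1,200,000. Una then takes one-fifth of the balance (₹240,000), for a total of ₹340,000. The remaining ₹960,000 passes to the descendants.
The descendants' portion (₹960,000) is divided into 3 shares of ₹320,000: Osric's ₹320,000 share passes to Osric's issue; Cormac's ₹320,000 share passes to Cormac's issue; Marit's ₹320,000 share passes to Marit's issue.
Osric's share (₹320,000) is divided into 2 shares of ₹160,000: Keturah and Gabor each take ₹160,000.
Cormac's share (₹320,000) is divided into 2 shares of ₹160,000: Kalinda and Oona each take ₹160,000.
Marit's share (₹320,000) passes entirely to Kaspar.

Gabor receives ₹160,000.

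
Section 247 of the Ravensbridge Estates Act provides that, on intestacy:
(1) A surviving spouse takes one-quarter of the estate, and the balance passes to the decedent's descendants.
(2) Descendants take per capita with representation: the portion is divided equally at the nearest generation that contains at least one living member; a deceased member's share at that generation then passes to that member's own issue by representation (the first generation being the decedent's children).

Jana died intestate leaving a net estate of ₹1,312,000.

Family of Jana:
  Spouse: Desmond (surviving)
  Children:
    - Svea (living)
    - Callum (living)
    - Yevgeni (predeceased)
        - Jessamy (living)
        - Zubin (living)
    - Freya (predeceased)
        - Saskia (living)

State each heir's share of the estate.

Desmond takes one-quarter of ₹1,312,000 = ₹328,000. The remaining ₹984,000 passes to the descendants.
The descendants' portion (₹984,000) is divided into 4 shares of ₹246,000: Svea and Callum each take ₹246,000; Yevgeni's ₹246,000 share passes to Yevgeni's issue; Freya's ₹246,000 share passes to Freya's issue.
Yevgeni's share (₹246,000) is divided into 2 shares of ₹123,000: Jessamy and Zubin each take ₹123,000.
Freya's share (₹246,000) passes entirely to Saskia.

Desmond: ₹328,000; Svea: ₹246,000; Callum: ₹246,000; Jessamy: ₹123,000; Zubin: ₹123,000; Saskia: ₹246,000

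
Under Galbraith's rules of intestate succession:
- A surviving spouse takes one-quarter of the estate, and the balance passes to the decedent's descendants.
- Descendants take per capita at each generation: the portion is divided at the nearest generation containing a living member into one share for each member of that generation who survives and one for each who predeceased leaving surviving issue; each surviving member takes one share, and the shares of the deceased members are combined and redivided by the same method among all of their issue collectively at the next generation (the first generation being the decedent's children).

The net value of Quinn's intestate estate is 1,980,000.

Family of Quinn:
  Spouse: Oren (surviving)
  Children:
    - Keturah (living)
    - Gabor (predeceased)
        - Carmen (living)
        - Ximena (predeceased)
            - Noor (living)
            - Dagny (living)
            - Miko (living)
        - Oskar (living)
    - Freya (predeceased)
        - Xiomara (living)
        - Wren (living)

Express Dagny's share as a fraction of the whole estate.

Dagny receives 1/30 of the estate.

Oren takes one-quarter of 1,980,000 = 495,000. The remaining 1,485,000 passes to the descendants.
The descendants' portion (1,485,000) is divided at the children's generation into 3 shares of 495,000. Keturah takes 495,000. The 2 shares of the deceased (Gabor and Freya) are combined into a pool of 990,000.
That pool (990,000) is divided at the grandchildren's generation into 5 shares of 198,000. Carmen, Oskar, Xiomara, and Wren each take 198,000. The remaining share for the deceased Ximena (198,000) is carried to the next generation.
That pool (198,000) is divided at the great-grandchildren's generation equally among Noor, Dagny, and Miko: 66,000 each.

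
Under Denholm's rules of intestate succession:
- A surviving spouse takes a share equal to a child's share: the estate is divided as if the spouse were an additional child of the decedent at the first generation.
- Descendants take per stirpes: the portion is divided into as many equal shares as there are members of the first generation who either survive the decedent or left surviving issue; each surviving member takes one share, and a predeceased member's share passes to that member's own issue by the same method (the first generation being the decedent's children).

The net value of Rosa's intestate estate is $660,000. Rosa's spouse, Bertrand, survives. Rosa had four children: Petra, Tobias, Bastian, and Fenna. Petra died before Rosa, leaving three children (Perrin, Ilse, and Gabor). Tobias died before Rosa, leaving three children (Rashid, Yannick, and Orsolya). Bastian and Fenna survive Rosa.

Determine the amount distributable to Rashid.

Rashid receives $44,000.

The spouse counts as an additional share at the children's level, so there are 5 primary shares of $132,000. Bertrand takes one such share ($132,000).
The children's combined portion ($528,000) is divided into 4 shares of $132,000: Bastian and Fenna each take $132,000; Petra's $132,000 share passes to Petra's issue; Tobias's $132,000 share passes to Tobias's issue.
Petra's share ($132,000) is divided into 3 shares of $44,000: Perrin, Ilse, and Gabor each take $44,000.
Tobias's share ($132,000) is divided into 3 shares of $44,000: Rashid, Yannick, and Orsolya each take $44,000.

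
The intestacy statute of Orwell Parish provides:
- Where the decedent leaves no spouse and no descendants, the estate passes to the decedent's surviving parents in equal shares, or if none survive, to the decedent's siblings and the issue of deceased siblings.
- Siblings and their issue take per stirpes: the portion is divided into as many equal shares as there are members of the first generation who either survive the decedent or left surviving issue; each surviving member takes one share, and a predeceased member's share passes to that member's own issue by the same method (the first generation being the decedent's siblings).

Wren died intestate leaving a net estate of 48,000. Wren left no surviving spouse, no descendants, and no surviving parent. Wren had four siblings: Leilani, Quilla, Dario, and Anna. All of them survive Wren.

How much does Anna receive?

The entire 48,000 passes to the siblings and their issue.
That amount (48,000) is divided into 4 shares of 12,000: Leilani, Quilla, Dario, and Anna each take 12,000.

Anna receives 12,000.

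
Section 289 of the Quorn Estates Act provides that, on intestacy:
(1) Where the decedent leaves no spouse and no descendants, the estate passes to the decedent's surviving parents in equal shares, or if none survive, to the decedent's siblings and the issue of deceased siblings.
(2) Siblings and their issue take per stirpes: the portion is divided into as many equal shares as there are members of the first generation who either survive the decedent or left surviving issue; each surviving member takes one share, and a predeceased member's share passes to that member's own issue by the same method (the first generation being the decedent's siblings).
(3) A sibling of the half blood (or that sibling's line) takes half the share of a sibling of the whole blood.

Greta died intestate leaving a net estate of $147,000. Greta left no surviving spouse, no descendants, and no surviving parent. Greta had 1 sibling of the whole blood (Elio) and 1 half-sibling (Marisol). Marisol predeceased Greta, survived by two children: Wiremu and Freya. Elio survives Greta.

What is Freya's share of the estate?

The entire $147,000 passes to the siblings and their issue.
Counting each half-blood sibling's line as half a unit, there are 3/2 units in $147,000, so one unit is $98,000. Whole-blood lines (Elio) take $98,000 each; half-blood lines (Marisol) take $49,000 each.
Marisol's share ($49,000) is divided into 2 shares of $24,500: Wiremu and Freya each take $24,500.

Freya receives $24,500.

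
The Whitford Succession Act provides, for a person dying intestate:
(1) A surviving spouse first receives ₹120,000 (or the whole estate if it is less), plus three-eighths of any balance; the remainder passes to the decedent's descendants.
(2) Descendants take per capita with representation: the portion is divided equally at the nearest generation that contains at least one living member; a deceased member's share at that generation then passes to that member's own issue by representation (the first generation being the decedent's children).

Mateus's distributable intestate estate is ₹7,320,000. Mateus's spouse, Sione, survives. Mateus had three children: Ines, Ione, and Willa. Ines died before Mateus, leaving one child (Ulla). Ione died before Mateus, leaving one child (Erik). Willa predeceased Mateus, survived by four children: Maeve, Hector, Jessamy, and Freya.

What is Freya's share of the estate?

Sione first takes ₹120,000, leaving a balance of ₹7,200,000. Sione then takes three-eighths of the balance (₹2,700,000), for a total of ₹2,820,000. The remaining ₹4,500,000 passes to the descendants.
No child survives, so the initial division is made at the grandchildren's generation.
The descendants' portion (₹4,500,000) is divided into 6 shares of ₹750,000: Ulla, Erik, Maeve, Hector, Jessamy, and Freya each take ₹750,000.

Freya receives ₹750,000.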